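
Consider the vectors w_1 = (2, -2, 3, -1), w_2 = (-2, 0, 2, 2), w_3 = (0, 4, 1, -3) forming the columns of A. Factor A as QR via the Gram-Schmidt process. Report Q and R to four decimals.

w_1 = (2, -2, 3, -1); ‖w_1‖ = 4.2426, so q_1 = (0.4714, -0.4714, 0.7071, -0.2357).
q_1·w_2 = 0.4714·(-2) + (-0.4714)·0 + 0.7071·2 + (-0.2357)·2 = 0.0000.
u_2 = w_2 + 0.0000·q_1 = (-2.0000, 0.0000, 2.0000, 2.0000).
‖u_2‖ = 3.4641, so q_2 = (-0.5774, 0.0000, 0.5774, 0.5774).
q_1·w_3 = 0.4714·0 + (-0.4714)·4 + 0.7071·1 + (-0.2357)·(-3) = -0.4714; q_2·w_3 = (-0.5774)·0 + (0.0000)·4 + 0.5774·1 + 0.5774·(-3) = -1.1547.
u_3 = w_3 + 0.4714·q_1 + 1.1547·q_2 = (-0.4444, 3.7778, 2.0000, -2.4444).
‖u_3‖ = 4.9441, so q_3 = (-0.0899, 0.7641, 0.4045, -0.4944).

Q = [[0.4714, -0.5774, -0.0899], [-0.4714, 0.0000, 0.7641], [0.7071, 0.5774, 0.4045], [-0.2357, 0.5774, -0.4944]], R = [[4.2426, 0.0000, -0.4714], [0.0000, 3.4641, -1.1547], [0.0000, 0.0000, 4.9441]]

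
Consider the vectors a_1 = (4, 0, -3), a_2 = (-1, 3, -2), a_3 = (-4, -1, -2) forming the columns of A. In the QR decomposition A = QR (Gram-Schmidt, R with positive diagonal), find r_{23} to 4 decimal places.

a_1 = (4, 0, -3); ‖a_1‖ = 5.0000, so q_1 = (0.8000, 0.0000, -0.6000).
q_1·a_2 = 0.8000·(-1) + 0.0000·3 + (-0.6000)·(-2) = 0.4000.
u_2 = a_2 − 0.4000·q_1 = (-1.3200, 3.0000, -1.7600).
‖u_2‖ = 3.7202, so q_2 = (-0.3548, 0.8064, -0.4731).
r_{23} = q_2·a_3 = 1.5590.

r_{23} = 1.5590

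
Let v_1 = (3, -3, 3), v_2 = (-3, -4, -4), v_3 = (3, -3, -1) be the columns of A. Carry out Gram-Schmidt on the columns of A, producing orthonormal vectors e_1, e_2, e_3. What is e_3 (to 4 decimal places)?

e_3 = (0.7493, 0.0937, -0.6556)

v_1 = (3, -3, 3); ‖v_1‖ = 5.1962, so e_1 = (0.5774, -0.5774, 0.5774).
e_1·v_2 = 0.5774·(-3) + (-0.5774)·(-4) + 0.5774·(-4) = -1.7321.
u_2 = v_2 + 1.7321·e_1 = (-2.0000, -5.0000, -3.0000).
‖u_2‖ = 6.1644, so e_2 = (-0.3244, -0.8111, -0.4867).
e_1·v_3 = 0.5774·3 + (-0.5774)·(-3) + 0.5774·(-1) = 2.8868; e_2·v_3 = (-0.3244)·3 + (-0.8111)·(-3) + (-0.4867)·(-1) = 1.9467.
u_3 = v_3 − 2.8868·e_1 − 1.9467·e_2 = (1.9649, 0.2456, -1.7193).
‖u_3‖ = 2.6224, so e_3 = (0.7493, 0.0937, -0.6556).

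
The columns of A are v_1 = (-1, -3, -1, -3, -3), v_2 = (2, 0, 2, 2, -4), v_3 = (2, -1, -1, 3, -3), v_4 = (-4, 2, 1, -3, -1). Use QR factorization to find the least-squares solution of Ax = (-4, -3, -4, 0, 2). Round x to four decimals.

x = (0.2832, -1.8215, 1.4763, 0.3863)

v_1 = (-1, -3, -1, -3, -3); ‖v_1‖ = 5.3852, so e_1 = (-0.1857, -0.5571, -0.1857, -0.5571, -0.5571).
e_1·v_2 = (-0.1857)·2 + (-0.5571)·0 + (-0.1857)·2 + (-0.5571)·2 + (-0.5571)·(-4) = 0.3714.
u_2 = v_2 − 0.3714·e_1 = (2.0690, 0.2069, 2.0690, 2.2069, -3.7931).
‖u_2‖ = 5.2785, so e_2 = (0.3920, 0.0392, 0.3920, 0.4181, -0.7186).
e_1·v_3 = (-0.1857)·2 + (-0.5571)·(-1) + (-0.1857)·(-1) + (-0.5571)·3 + (-0.5571)·(-3) = 0.3714; e_2·v_3 = 0.3920·2 + 0.0392·(-1) + 0.3920·(-1) + 0.4181·3 + (-0.7186)·(-3) = 3.7629.
u_3 = v_3 − 0.3714·e_1 − 3.7629·e_2 = (0.5941, -0.9406, -2.4059, 1.6337, -0.0891).
‖u_3‖ = 3.1150, so e_3 = (0.1907, -0.3020, -0.7724, 0.5245, -0.0286).
e_1·v_4 = (-0.1857)·(-4) + (-0.5571)·2 + (-0.1857)·1 + (-0.5571)·(-3) + (-0.5571)·(-1) = 1.6713; e_2·v_4 = 0.3920·(-4) + 0.0392·2 + 0.3920·1 + 0.4181·(-3) + (-0.7186)·(-1) = -1.6332; e_3·v_4 = 0.1907·(-4) + (-0.3020)·2 + (-0.7724)·1 + 0.5245·(-3) + (-0.0286)·(-1) = -3.6839.
u_4 = v_4 − 1.6713·e_1 + 1.6332·e_2 + 3.6839·e_3 = (-2.3469, 1.8827, -0.8949, 0.5459, -1.3480).
‖u_4‖ = 3.4595, so e_4 = (-0.6784, 0.5442, -0.2587, 0.1578, -0.3896).
Qᵀb = (2.0426, -4.6905, 3.1754, 1.3364).
Back-substitute: x_4 = 1.3364/3.4595 = 0.3863.
x_3 = (3.1754 + 3.6839·0.3863)/3.1150 = 1.4763.
x_2 = (-4.6905 − 3.7629·1.4763 + 1.6332·0.3863)/5.2785 = -1.8215.
x_1 = (2.0426 − 0.3714·(-1.8215) − 0.3714·1.4763 − 1.6713·0.3863)/5.3852 = 0.2832.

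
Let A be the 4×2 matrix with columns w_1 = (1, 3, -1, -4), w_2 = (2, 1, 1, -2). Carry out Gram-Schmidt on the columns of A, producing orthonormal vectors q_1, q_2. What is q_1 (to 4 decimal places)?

q_1 = (0.1925, 0.5774, -0.1925, -0.7698)

w_1 = (1, 3, -1, -4); ‖w_1‖ = 5.1962, so q_1 = (0.1925, 0.5774, -0.1925, -0.7698).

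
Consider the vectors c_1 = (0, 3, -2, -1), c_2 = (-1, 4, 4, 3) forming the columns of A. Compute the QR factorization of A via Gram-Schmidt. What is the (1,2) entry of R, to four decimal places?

c_1 = (0, 3, -2, -1); ‖c_1‖ = 3.7417, so q_1 = (0.0000, 0.8018, -0.5345, -0.2673).
r_{12} = q_1·c_2 = 0.2673.

r_{12} = 0.2673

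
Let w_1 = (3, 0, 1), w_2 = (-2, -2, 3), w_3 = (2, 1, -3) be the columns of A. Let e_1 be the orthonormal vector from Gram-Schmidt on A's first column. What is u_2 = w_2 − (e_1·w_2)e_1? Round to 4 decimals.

w_1 = (3, 0, 1); ‖w_1‖ = 3.1623, so e_1 = (0.9487, 0.0000, 0.3162).
e_1·w_2 = 0.9487·(-2) + 0.0000·(-2) + 0.3162·3 = -0.9487.
u_2 = w_2 + 0.9487·e_1 = (-1.1000, -2.0000, 3.3000).

u_2 = (-1.1000, -2.0000, 3.3000)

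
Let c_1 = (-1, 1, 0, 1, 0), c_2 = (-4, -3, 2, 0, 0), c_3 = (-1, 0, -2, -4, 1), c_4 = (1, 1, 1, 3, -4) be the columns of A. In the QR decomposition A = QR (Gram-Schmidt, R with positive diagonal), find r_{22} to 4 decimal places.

r_{22} = 5.3541

c_1 = (-1, 1, 0, 1, 0); ‖c_1‖ = 1.7321, so e_1 = (-0.5774, 0.5774, 0.0000, 0.5774, 0.0000).
e_1·c_2 = (-0.5774)·(-4) + 0.5774·(-3) + 0.0000·2 + 0.5774·0 + 0.0000·0 = 0.5774.
u_2 = c_2 − 0.5774·e_1 = (-3.6667, -3.3333, 2.0000, -0.3333, 0.0000).
r_{22} = ‖u_2‖ = 5.3541.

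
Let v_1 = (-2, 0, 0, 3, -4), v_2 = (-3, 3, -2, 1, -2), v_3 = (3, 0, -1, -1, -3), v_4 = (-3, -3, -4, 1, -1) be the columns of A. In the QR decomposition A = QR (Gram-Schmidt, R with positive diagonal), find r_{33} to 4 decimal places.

r_{33} = 4.3428

q_1 = v_1/‖v_1‖ = (-2, 0, 0, 3, -4)/5.3852 = (-0.3714, 0.0000, 0.0000, 0.5571, -0.7428).
r_{12} = q_1·v_2 = 3.1568.
u_2 = v_2 − 3.1568·q_1 = (-1.8276, 3.0000, -2.0000, -0.7586, 0.3448).
‖u_2‖ = 4.1273, so q_2 = (-0.4428, 0.7269, -0.4846, -0.1838, 0.0835).
r_{13} = q_1·v_3 = 0.5571; r_{23} = q_2·v_3 = -0.9107.
u_3 = v_3 − 0.5571·q_1 + 0.9107·q_2 = (2.8036, 0.6619, -1.4413, -1.4777, -2.5101).
r_{33} = ‖u_3‖ = 4.3428.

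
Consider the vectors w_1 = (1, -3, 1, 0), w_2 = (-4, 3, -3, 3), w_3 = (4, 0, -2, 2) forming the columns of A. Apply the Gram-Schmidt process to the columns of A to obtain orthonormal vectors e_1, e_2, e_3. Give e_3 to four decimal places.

e_3 = (0.7574, 0.0968, -0.4669, 0.4461)

e_1 = w_1/‖w_1‖ = (1, -3, 1, 0)/3.3166 = (0.3015, -0.9045, 0.3015, 0.0000).
r_{12} = e_1·w_2 = -4.8242.
u_2 = w_2 + 4.8242·e_1 = (-2.5455, -1.3636, -1.5455, 3.0000).
‖u_2‖ = 4.4415, so e_2 = (-0.5731, -0.3070, -0.3480, 0.6754).
r_{13} = e_1·w_3 = 0.6030; r_{23} = e_2·w_3 = -0.2456.
u_3 = w_3 − 0.6030·e_1 + 0.2456·e_2 = (3.6774, 0.4700, -2.2673, 2.1659).
‖u_3‖ = 4.8555, so e_3 = (0.7574, 0.0968, -0.4669, 0.4461).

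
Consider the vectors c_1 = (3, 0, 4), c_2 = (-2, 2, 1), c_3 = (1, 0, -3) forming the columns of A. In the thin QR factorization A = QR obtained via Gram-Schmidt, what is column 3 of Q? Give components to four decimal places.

e_3 = (0.5381, 0.7399, -0.4036)

c_1 = (3, 0, 4); ‖c_1‖ = 5.0000, so e_1 = (0.6000, 0.0000, 0.8000).
e_1·c_2 = 0.6000·(-2) + 0.0000·2 + 0.8000·1 = -0.4000.
u_2 = c_2 + 0.4000·e_1 = (-1.7600, 2.0000, 1.3200).
‖u_2‖ = 2.9732, so e_2 = (-0.5920, 0.6727, 0.4440).
e_1·c_3 = 0.6000·1 + 0.0000·0 + 0.8000·(-3) = -1.8000; e_2·c_3 = (-0.5920)·1 + 0.6727·0 + 0.4440·(-3) = -1.9238.
u_3 = c_3 + 1.8000·e_1 + 1.9238·e_2 = (0.9412, 1.2941, -0.7059).
‖u_3‖ = 1.7489, so e_3 = (0.5381, 0.7399, -0.4036).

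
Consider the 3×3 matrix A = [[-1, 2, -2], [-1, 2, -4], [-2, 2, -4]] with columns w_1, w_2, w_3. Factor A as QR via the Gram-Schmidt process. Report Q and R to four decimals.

e_1 = w_1/‖w_1‖ = (-1, -1, -2)/2.4495 = (-0.4082, -0.4082, -0.8165).
r_{12} = e_1·w_2 = -3.2660.
u_2 = w_2 + 3.2660·e_1 = (0.6667, 0.6667, -0.6667).
‖u_2‖ = 1.1547, so e_2 = (0.5774, 0.5774, -0.5774).
r_{13} = e_1·w_3 = 5.7155; r_{23} = e_2·w_3 = -1.1547.
u_3 = w_3 − 5.7155·e_1 + 1.1547·e_2 = (1.0000, -1.0000, 0.0000).
‖u_3‖ = 1.4142, so e_3 = (0.7071, -0.7071, 0.0000).

Q = [[-0.4082, 0.5774, 0.7071], [-0.4082, 0.5774, -0.7071], [-0.8165, -0.5774, 0.0000]], R = [[2.4495, -3.2660, 5.7155], [0.0000, 1.1547, -1.1547], [0.0000, 0.0000, 1.4142]]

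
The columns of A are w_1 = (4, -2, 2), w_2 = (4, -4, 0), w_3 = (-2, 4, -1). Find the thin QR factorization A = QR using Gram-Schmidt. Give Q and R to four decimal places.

Q = [[0.8165, 0.0000, 0.5774], [-0.4082, -0.7071, 0.5774], [0.4082, -0.7071, -0.5774]], R = [[4.8990, 4.8990, -3.6742], [0.0000, 2.8284, -2.1213], [0.0000, 0.0000, 1.7321]]

w_1 = (4, -2, 2); ‖w_1‖ = 4.8990, so e_1 = (0.8165, -0.4082, 0.4082).
e_1·w_2 = 0.8165·4 + (-0.4082)·(-4) + 0.4082·0 = 4.8990.
u_2 = w_2 − 4.8990·e_1 = (0.0000, -2.0000, -2.0000).
‖u_2‖ = 2.8284, so e_2 = (0.0000, -0.7071, -0.7071).
e_1·w_3 = 0.8165·(-2) + (-0.4082)·4 + 0.4082·(-1) = -3.6742; e_2·w_3 = (0.0000)·(-2) + (-0.7071)·4 + (-0.7071)·(-1) = -2.1213.
u_3 = w_3 + 3.6742·e_1 + 2.1213·e_2 = (1.0000, 1.0000, -1.0000).
‖u_3‖ = 1.7321, so e_3 = (0.5774, 0.5774, -0.5774).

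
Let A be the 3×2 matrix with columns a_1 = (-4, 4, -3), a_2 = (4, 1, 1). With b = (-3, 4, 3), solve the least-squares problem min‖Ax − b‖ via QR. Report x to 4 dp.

x = (0.5205, 0.1559)

a_1 = (-4, 4, -3); ‖a_1‖ = 6.4031, so e_1 = (-0.6247, 0.6247, -0.4685).
e_1·a_2 = (-0.6247)·4 + 0.6247·1 + (-0.4685)·1 = -2.3426.
u_2 = a_2 + 2.3426·e_1 = (2.5366, 2.4634, -0.0976).
‖u_2‖ = 3.5373, so e_2 = (0.7171, 0.6964, -0.0276).
Qᵀb = (2.9673, 0.5516).
Back-substitute: x_2 = 0.5516/3.5373 = 0.1559.
x_1 = (2.9673 + 2.3426·0.1559)/6.4031 = 0.5205.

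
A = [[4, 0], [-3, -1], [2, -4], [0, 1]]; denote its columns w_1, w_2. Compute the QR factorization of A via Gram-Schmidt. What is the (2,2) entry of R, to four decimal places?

r_{22} = 4.1398

e_1 = w_1/‖w_1‖ = (4, -3, 2, 0)/5.3852 = (0.7428, -0.5571, 0.3714, 0.0000).
r_{12} = e_1·w_2 = -0.9285.
u_2 = w_2 + 0.9285·e_1 = (0.6897, -1.5172, -3.6552, 1.0000).
r_{22} = ‖u_2‖ = 4.1398.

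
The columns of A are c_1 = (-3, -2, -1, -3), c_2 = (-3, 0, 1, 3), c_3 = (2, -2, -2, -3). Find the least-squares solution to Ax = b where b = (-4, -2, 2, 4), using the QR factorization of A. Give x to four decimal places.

e_1 = c_1/‖c_1‖ = (-3, -2, -1, -3)/4.7958 = (-0.6255, -0.4170, -0.2085, -0.6255).
r_{12} = e_1·c_2 = -0.2085.
u_2 = c_2 + 0.2085·e_1 = (-3.1304, -0.0870, 0.9565, 2.8696).
‖u_2‖ = 4.3539, so e_2 = (-0.7190, -0.0200, 0.2197, 0.6591).
r_{13} = e_1·c_3 = 1.8766; r_{23} = e_2·c_3 = -3.8147.
u_3 = c_3 − 1.8766·e_1 + 3.8147·e_2 = (0.4312, -1.2936, -0.7706, 0.6881).
‖u_3‖ = 1.7107, so e_3 = (0.2521, -0.7562, -0.4505, 0.4022).
Qᵀb = (0.4170, 5.9916, 1.2120).
Back-substitute: x_3 = 1.2120/1.7107 = 0.7085.
x_2 = (5.9916 + 3.8147·0.7085)/4.3539 = 1.9969.
x_1 = (0.4170 + 0.2085·1.9969 − 1.8766·0.7085)/4.7958 = -0.1034.

x = (-0.1034, 1.9969, 0.7085)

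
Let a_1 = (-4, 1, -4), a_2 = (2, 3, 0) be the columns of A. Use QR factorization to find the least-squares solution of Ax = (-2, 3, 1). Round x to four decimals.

a_1 = (-4, 1, -4); ‖a_1‖ = 5.7446, so q_1 = (-0.6963, 0.1741, -0.6963).
q_1·a_2 = (-0.6963)·2 + 0.1741·3 + (-0.6963)·0 = -0.8704.
u_2 = a_2 + 0.8704·q_1 = (1.3939, 3.1515, -0.6061).
‖u_2‖ = 3.4989, so q_2 = (0.3984, 0.9007, -0.1732).
Qᵀb = (1.2185, 1.7321).
Back-substitute: x_2 = 1.7321/3.4989 = 0.4950.
x_1 = (1.2185 + 0.8704·0.4950)/5.7446 = 0.2871.

x = (0.2871, 0.4950)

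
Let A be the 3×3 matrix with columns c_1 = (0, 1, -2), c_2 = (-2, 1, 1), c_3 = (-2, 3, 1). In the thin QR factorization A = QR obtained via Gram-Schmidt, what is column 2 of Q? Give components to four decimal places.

q_2 = (-0.8305, 0.4983, 0.2491)

c_1 = (0, 1, -2); ‖c_1‖ = 2.2361, so q_1 = (0.0000, 0.4472, -0.8944).
q_1·c_2 = 0.0000·(-2) + 0.4472·1 + (-0.8944)·1 = -0.4472.
u_2 = c_2 + 0.4472·q_1 = (-2.0000, 1.2000, 0.6000).
‖u_2‖ = 2.4083, so q_2 = (-0.8305, 0.4983, 0.2491).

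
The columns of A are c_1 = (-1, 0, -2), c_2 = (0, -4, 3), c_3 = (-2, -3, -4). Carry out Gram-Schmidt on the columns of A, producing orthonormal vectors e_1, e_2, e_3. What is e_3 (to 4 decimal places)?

c_1 = (-1, 0, -2); ‖c_1‖ = 2.2361, so e_1 = (-0.4472, 0.0000, -0.8944).
e_1·c_2 = (-0.4472)·0 + 0.0000·(-4) + (-0.8944)·3 = -2.6833.
u_2 = c_2 + 2.6833·e_1 = (-1.2000, -4.0000, 0.6000).
‖u_2‖ = 4.2190, so e_2 = (-0.2844, -0.9481, 0.1422).
e_1·c_3 = (-0.4472)·(-2) + 0.0000·(-3) + (-0.8944)·(-4) = 4.4721; e_2·c_3 = (-0.2844)·(-2) + (-0.9481)·(-3) + 0.1422·(-4) = 2.8443.
u_3 = c_3 − 4.4721·e_1 − 2.8443·e_2 = (0.8090, -0.3034, -0.4045).
‖u_3‖ = 0.9540, so e_3 = (0.8480, -0.3180, -0.4240).

e_3 = (0.8480, -0.3180, -0.4240)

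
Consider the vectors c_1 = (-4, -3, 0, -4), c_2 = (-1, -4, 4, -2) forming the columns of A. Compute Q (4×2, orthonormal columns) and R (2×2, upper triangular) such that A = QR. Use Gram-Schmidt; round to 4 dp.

Q = [[-0.6247, 0.2800], [-0.4685, -0.4684], [0.0000, 0.8349], [-0.6247, 0.0713]], R = [[6.4031, 3.7482], [0.0000, 4.7907]]

c_1 = (-4, -3, 0, -4); ‖c_1‖ = 6.4031, so q_1 = (-0.6247, -0.4685, 0.0000, -0.6247).
q_1·c_2 = (-0.6247)·(-1) + (-0.4685)·(-4) + 0.0000·4 + (-0.6247)·(-2) = 3.7482.
u_2 = c_2 − 3.7482·q_1 = (1.3415, -2.2439, 4.0000, 0.3415).
‖u_2‖ = 4.7907, so q_2 = (0.2800, -0.4684, 0.8349, 0.0713).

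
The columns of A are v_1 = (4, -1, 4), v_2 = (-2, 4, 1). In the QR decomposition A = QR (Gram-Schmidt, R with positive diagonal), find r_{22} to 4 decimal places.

r_{22} = 4.3658

v_1 = (4, -1, 4); ‖v_1‖ = 5.7446, so q_1 = (0.6963, -0.1741, 0.6963).
q_1·v_2 = 0.6963·(-2) + (-0.1741)·4 + 0.6963·1 = -1.3926.
u_2 = v_2 + 1.3926·q_1 = (-1.0303, 3.7576, 1.9697).
r_{22} = ‖u_2‖ = 4.3658.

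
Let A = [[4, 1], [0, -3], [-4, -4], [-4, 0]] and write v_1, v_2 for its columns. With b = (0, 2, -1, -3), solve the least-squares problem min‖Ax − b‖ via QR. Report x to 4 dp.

e_1 = v_1/‖v_1‖ = (4, 0, -4, -4)/6.9282 = (0.5774, 0.0000, -0.5774, -0.5774).
r_{12} = e_1·v_2 = 2.8868.
u_2 = v_2 − 2.8868·e_1 = (-0.6667, -3.0000, -2.3333, 1.6667).
‖u_2‖ = 4.2032, so e_2 = (-0.1586, -0.7137, -0.5551, 0.3965).
Qᵀb = (2.3094, -2.0619).
Back-substitute: x_2 = -2.0619/4.2032 = -0.4906.
x_1 = (2.3094 − 2.8868·(-0.4906))/6.9282 = 0.5377.

x = (0.5377, -0.4906)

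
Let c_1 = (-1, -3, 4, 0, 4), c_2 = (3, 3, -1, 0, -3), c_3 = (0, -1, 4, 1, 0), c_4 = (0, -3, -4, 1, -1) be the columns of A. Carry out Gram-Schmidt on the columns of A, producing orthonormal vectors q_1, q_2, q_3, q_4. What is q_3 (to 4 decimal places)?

c_1 = (-1, -3, 4, 0, 4); ‖c_1‖ = 6.4807, so q_1 = (-0.1543, -0.4629, 0.6172, 0.0000, 0.6172).
q_1·c_2 = (-0.1543)·3 + (-0.4629)·3 + 0.6172·(-1) + 0.0000·0 + 0.6172·(-3) = -4.3205.
u_2 = c_2 + 4.3205·q_1 = (2.3333, 1.0000, 1.6667, 0.0000, -0.3333).
‖u_2‖ = 3.0551, so q_2 = (0.7638, 0.3273, 0.5455, 0.0000, -0.1091).
q_1·c_3 = (-0.1543)·0 + (-0.4629)·(-1) + 0.6172·4 + 0.0000·1 + 0.6172·0 = 2.9318; q_2·c_3 = 0.7638·0 + 0.3273·(-1) + 0.5455·4 + 0.0000·1 + (-0.1091)·0 = 1.8549.
u_3 = c_3 − 2.9318·q_1 − 1.8549·q_2 = (-0.9643, -0.2500, 1.1786, 1.0000, -1.6071).
‖u_3‖ = 2.4422, so q_3 = (-0.3948, -0.1024, 0.4826, 0.4095, -0.6581).

q_3 = (-0.3948, -0.1024, 0.4826, 0.4095, -0.6581)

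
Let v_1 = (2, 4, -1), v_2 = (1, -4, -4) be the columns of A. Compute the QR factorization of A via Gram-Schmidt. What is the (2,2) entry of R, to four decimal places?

r_{22} = 5.3140

v_1 = (2, 4, -1); ‖v_1‖ = 4.5826, so q_1 = (0.4364, 0.8729, -0.2182).
q_1·v_2 = 0.4364·1 + 0.8729·(-4) + (-0.2182)·(-4) = -2.1822.
u_2 = v_2 + 2.1822·q_1 = (1.9524, -2.0952, -4.4762).
r_{22} = ‖u_2‖ = 5.3140.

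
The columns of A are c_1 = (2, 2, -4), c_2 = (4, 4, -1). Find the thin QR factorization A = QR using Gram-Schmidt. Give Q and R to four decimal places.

Q = [[0.4082, 0.5774], [0.4082, 0.5774], [-0.8165, 0.5774]], R = [[4.8990, 4.0825], [0.0000, 4.0415]]

c_1 = (2, 2, -4); ‖c_1‖ = 4.8990, so q_1 = (0.4082, 0.4082, -0.8165).
q_1·c_2 = 0.4082·4 + 0.4082·4 + (-0.8165)·(-1) = 4.0825.
u_2 = c_2 − 4.0825·q_1 = (2.3333, 2.3333, 2.3333).
‖u_2‖ = 4.0415, so q_2 = (0.5774, 0.5774, 0.5774).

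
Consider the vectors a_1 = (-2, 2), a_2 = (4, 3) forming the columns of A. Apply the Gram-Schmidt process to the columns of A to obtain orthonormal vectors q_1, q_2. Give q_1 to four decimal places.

q_1 = (-0.7071, 0.7071)

q_1 = a_1/‖a_1‖ = (-2, 2)/2.8284 = (-0.7071, 0.7071).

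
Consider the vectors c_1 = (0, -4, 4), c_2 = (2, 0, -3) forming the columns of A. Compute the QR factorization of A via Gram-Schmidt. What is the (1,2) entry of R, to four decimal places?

r_{12} = -2.1213

c_1 = (0, -4, 4); ‖c_1‖ = 5.6569, so e_1 = (0.0000, -0.7071, 0.7071).
r_{12} = e_1·c_2 = -2.1213.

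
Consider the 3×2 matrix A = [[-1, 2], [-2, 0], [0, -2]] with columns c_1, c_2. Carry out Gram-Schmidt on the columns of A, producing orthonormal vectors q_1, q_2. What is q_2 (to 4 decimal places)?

c_1 = (-1, -2, 0); ‖c_1‖ = 2.2361, so q_1 = (-0.4472, -0.8944, 0.0000).
q_1·c_2 = (-0.4472)·2 + (-0.8944)·0 + 0.0000·(-2) = -0.8944.
u_2 = c_2 + 0.8944·q_1 = (1.6000, -0.8000, -2.0000).
‖u_2‖ = 2.6833, so q_2 = (0.5963, -0.2981, -0.7454).

q_2 = (0.5963, -0.2981, -0.7454)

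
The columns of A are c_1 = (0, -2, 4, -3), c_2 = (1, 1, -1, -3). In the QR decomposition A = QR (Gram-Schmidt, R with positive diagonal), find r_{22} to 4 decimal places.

c_1 = (0, -2, 4, -3); ‖c_1‖ = 5.3852, so q_1 = (0.0000, -0.3714, 0.7428, -0.5571).
q_1·c_2 = 0.0000·1 + (-0.3714)·1 + 0.7428·(-1) + (-0.5571)·(-3) = 0.5571.
u_2 = c_2 − 0.5571·q_1 = (1.0000, 1.2069, -1.4138, -2.6897).
r_{22} = ‖u_2‖ = 3.4190.

r_{22} = 3.4190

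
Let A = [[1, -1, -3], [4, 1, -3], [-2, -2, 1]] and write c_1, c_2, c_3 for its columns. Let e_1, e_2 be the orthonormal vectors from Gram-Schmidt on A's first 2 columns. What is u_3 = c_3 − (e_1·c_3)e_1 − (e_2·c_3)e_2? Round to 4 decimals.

u_3 = (-0.8571, 0.5714, 0.7143)

c_1 = (1, 4, -2); ‖c_1‖ = 4.5826, so e_1 = (0.2182, 0.8729, -0.4364).
e_1·c_2 = 0.2182·(-1) + 0.8729·1 + (-0.4364)·(-2) = 1.5275.
u_2 = c_2 − 1.5275·e_1 = (-1.3333, -0.3333, -1.3333).
‖u_2‖ = 1.9149, so e_2 = (-0.6963, -0.1741, -0.6963).
e_1·c_3 = 0.2182·(-3) + 0.8729·(-3) + (-0.4364)·1 = -3.7097; e_2·c_3 = (-0.6963)·(-3) + (-0.1741)·(-3) + (-0.6963)·1 = 1.9149.
u_3 = c_3 + 3.7097·e_1 − 1.9149·e_2 = (-0.8571, 0.5714, 0.7143).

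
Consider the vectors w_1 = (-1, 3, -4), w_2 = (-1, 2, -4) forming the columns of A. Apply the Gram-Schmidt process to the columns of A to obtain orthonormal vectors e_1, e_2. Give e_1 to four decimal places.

e_1 = (-0.1961, 0.5883, -0.7845)

e_1 = w_1/‖w_1‖ = (-1, 3, -4)/5.0990 = (-0.1961, 0.5883, -0.7845).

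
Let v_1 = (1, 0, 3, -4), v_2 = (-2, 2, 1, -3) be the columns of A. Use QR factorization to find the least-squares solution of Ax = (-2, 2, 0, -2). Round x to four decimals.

x = (-0.2475, 0.9565)

v_1 = (1, 0, 3, -4); ‖v_1‖ = 5.0990, so e_1 = (0.1961, 0.0000, 0.5883, -0.7845).
e_1·v_2 = 0.1961·(-2) + 0.0000·2 + 0.5883·1 + (-0.7845)·(-3) = 2.5495.
u_2 = v_2 − 2.5495·e_1 = (-2.5000, 2.0000, -0.5000, -1.0000).
‖u_2‖ = 3.3912, so e_2 = (-0.7372, 0.5898, -0.1474, -0.2949).
Qᵀb = (1.1767, 3.2437).
Back-substitute: x_2 = 3.2437/3.3912 = 0.9565.
x_1 = (1.1767 − 2.5495·0.9565)/5.0990 = -0.2475.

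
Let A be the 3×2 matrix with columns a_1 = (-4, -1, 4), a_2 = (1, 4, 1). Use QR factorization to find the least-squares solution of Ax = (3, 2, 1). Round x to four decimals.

a_1 = (-4, -1, 4); ‖a_1‖ = 5.7446, so e_1 = (-0.6963, -0.1741, 0.6963).
e_1·a_2 = (-0.6963)·1 + (-0.1741)·4 + 0.6963·1 = -0.6963.
u_2 = a_2 + 0.6963·e_1 = (0.5152, 3.8788, 1.4848).
‖u_2‖ = 4.1851, so e_2 = (0.1231, 0.9268, 0.3548).
Qᵀb = (-1.7408, 2.5777).
Back-substitute: x_2 = 2.5777/4.1851 = 0.6159.
x_1 = (-1.7408 + 0.6963·0.6159)/5.7446 = -0.2284.

x = (-0.2284, 0.6159)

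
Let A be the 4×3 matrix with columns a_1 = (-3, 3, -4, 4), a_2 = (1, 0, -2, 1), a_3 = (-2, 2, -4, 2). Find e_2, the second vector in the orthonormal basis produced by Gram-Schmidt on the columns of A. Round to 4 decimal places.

e_2 = (0.7358, -0.2580, -0.6116, 0.1338)

a_1 = (-3, 3, -4, 4); ‖a_1‖ = 7.0711, so e_1 = (-0.4243, 0.4243, -0.5657, 0.5657).
e_1·a_2 = (-0.4243)·1 + 0.4243·0 + (-0.5657)·(-2) + 0.5657·1 = 1.2728.
u_2 = a_2 − 1.2728·e_1 = (1.5400, -0.5400, -1.2800, 0.2800).
‖u_2‖ = 2.0928, so e_2 = (0.7358, -0.2580, -0.6116, 0.1338).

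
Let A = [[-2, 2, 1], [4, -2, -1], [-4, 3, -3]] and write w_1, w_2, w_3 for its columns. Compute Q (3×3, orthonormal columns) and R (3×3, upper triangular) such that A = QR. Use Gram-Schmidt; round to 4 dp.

w_1 = (-2, 4, -4); ‖w_1‖ = 6.0000, so e_1 = (-0.3333, 0.6667, -0.6667).
e_1·w_2 = (-0.3333)·2 + 0.6667·(-2) + (-0.6667)·3 = -4.0000.
u_2 = w_2 + 4.0000·e_1 = (0.6667, 0.6667, 0.3333).
‖u_2‖ = 1.0000, so e_2 = (0.6667, 0.6667, 0.3333).
e_1·w_3 = (-0.3333)·1 + 0.6667·(-1) + (-0.6667)·(-3) = 1.0000; e_2·w_3 = 0.6667·1 + 0.6667·(-1) + 0.3333·(-3) = -1.0000.
u_3 = w_3 − 1.0000·e_1 + 1.0000·e_2 = (2.0000, -1.0000, -2.0000).
‖u_3‖ = 3.0000, so e_3 = (0.6667, -0.3333, -0.6667).

Q = [[-0.3333, 0.6667, 0.6667], [0.6667, 0.6667, -0.3333], [-0.6667, 0.3333, -0.6667]], R = [[6.0000, -4.0000, 1.0000], [0.0000, 1.0000, -1.0000], [0.0000, 0.0000, 3.0000]]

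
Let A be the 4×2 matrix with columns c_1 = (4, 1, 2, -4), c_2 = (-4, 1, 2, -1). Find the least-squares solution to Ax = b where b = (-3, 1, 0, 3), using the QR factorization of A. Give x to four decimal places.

x = (-0.5699, 0.2732)

e_1 = c_1/‖c_1‖ = (4, 1, 2, -4)/6.0828 = (0.6576, 0.1644, 0.3288, -0.6576).
r_{12} = e_1·c_2 = -1.1508.
u_2 = c_2 + 1.1508·e_1 = (-3.2432, 1.1892, 2.3784, -1.7568).
‖u_2‖ = 4.5471, so e_2 = (-0.7133, 0.2615, 0.5231, -0.3864).
Qᵀb = (-3.7812, 1.2423).
Back-substitute: x_2 = 1.2423/4.5471 = 0.2732.
x_1 = (-3.7812 + 1.1508·0.2732)/6.0828 = -0.5699.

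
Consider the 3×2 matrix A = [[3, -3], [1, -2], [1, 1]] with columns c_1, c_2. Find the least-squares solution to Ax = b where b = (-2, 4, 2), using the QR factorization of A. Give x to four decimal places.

x = (0.0000, 0.0000)

q_1 = c_1/‖c_1‖ = (3, 1, 1)/3.3166 = (0.9045, 0.3015, 0.3015).
r_{12} = q_1·c_2 = -3.0151.
u_2 = c_2 + 3.0151·q_1 = (-0.2727, -1.0909, 1.9091).
‖u_2‖ = 2.2156, so q_2 = (-0.1231, -0.4924, 0.8616).
Qᵀb = (0.0000, 0.0000).
Back-substitute: x_2 = 0.0000/2.2156 = 0.0000.
x_1 = (0.0000 + 3.0151·0.0000)/3.3166 = 0.0000.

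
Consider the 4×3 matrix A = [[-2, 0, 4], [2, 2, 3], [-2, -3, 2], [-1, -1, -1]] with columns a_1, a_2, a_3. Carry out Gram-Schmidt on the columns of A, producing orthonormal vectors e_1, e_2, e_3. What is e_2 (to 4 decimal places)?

e_2 = (0.7812, 0.1420, -0.6037, -0.0710)

a_1 = (-2, 2, -2, -1); ‖a_1‖ = 3.6056, so e_1 = (-0.5547, 0.5547, -0.5547, -0.2774).
e_1·a_2 = (-0.5547)·0 + 0.5547·2 + (-0.5547)·(-3) + (-0.2774)·(-1) = 3.0509.
u_2 = a_2 − 3.0509·e_1 = (1.6923, 0.3077, -1.3077, -0.1538).
‖u_2‖ = 2.1662, so e_2 = (0.7812, 0.1420, -0.6037, -0.0710).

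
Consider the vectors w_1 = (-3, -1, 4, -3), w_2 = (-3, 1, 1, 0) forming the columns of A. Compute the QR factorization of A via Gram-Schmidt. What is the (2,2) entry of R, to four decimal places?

w_1 = (-3, -1, 4, -3); ‖w_1‖ = 5.9161, so q_1 = (-0.5071, -0.1690, 0.6761, -0.5071).
q_1·w_2 = (-0.5071)·(-3) + (-0.1690)·1 + 0.6761·1 + (-0.5071)·0 = 2.0284.
u_2 = w_2 − 2.0284·q_1 = (-1.9714, 1.3429, -0.3714, 1.0286).
r_{22} = ‖u_2‖ = 2.6241.

r_{22} = 2.6241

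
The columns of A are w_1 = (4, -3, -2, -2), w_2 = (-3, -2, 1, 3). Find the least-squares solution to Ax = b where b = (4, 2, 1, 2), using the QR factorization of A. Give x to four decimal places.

e_1 = w_1/‖w_1‖ = (4, -3, -2, -2)/5.7446 = (0.6963, -0.5222, -0.3482, -0.3482).
r_{12} = e_1·w_2 = -2.4371.
u_2 = w_2 + 2.4371·e_1 = (-1.3030, -3.2727, 0.1515, 2.1515).
‖u_2‖ = 4.1304, so e_2 = (-0.3155, -0.7923, 0.0367, 0.5209).
Qᵀb = (0.6963, -1.7681).
Back-substitute: x_2 = -1.7681/4.1304 = -0.4281.
x_1 = (0.6963 + 2.4371·(-0.4281))/5.7446 = -0.0604.

x = (-0.0604, -0.4281)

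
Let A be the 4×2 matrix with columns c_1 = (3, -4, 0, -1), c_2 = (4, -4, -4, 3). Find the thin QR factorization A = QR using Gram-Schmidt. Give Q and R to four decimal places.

Q = [[0.5883, 0.1943], [-0.7845, -0.0268], [0.0000, -0.6967], [-0.1961, 0.6900]], R = [[5.0990, 4.9029], [0.0000, 5.7412]]

c_1 = (3, -4, 0, -1); ‖c_1‖ = 5.0990, so e_1 = (0.5883, -0.7845, 0.0000, -0.1961).
e_1·c_2 = 0.5883·4 + (-0.7845)·(-4) + 0.0000·(-4) + (-0.1961)·3 = 4.9029.
u_2 = c_2 − 4.9029·e_1 = (1.1154, -0.1538, -4.0000, 3.9615).
‖u_2‖ = 5.7412, so e_2 = (0.1943, -0.0268, -0.6967, 0.6900).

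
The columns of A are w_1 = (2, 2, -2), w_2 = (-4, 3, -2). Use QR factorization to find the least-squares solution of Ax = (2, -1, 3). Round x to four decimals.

e_1 = w_1/‖w_1‖ = (2, 2, -2)/3.4641 = (0.5774, 0.5774, -0.5774).
r_{12} = e_1·w_2 = 0.5774.
u_2 = w_2 − 0.5774·e_1 = (-4.3333, 2.6667, -1.6667).
‖u_2‖ = 5.3541, so e_2 = (-0.8093, 0.4981, -0.3113).
Qᵀb = (-1.1547, -3.0506).
Back-substitute: x_2 = -3.0506/5.3541 = -0.5698.
x_1 = (-1.1547 − 0.5774·(-0.5698))/3.4641 = -0.2384.

x = (-0.2384, -0.5698)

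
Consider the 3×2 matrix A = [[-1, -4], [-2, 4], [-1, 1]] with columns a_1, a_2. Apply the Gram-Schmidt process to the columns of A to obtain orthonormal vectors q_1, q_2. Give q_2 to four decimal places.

q_1 = a_1/‖a_1‖ = (-1, -2, -1)/2.4495 = (-0.4082, -0.8165, -0.4082).
r_{12} = q_1·a_2 = -2.0412.
u_2 = a_2 + 2.0412·q_1 = (-4.8333, 2.3333, 0.1667).
‖u_2‖ = 5.3697, so q_2 = (-0.9001, 0.4345, 0.0310).

q_2 = (-0.9001, 0.4345, 0.0310)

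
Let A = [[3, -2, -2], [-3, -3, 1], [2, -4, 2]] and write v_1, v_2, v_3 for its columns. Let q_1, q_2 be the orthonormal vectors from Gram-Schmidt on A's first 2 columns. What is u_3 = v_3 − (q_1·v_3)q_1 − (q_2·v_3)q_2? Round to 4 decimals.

q_1 = v_1/‖v_1‖ = (3, -3, 2)/4.6904 = (0.6396, -0.6396, 0.4264).
r_{12} = q_1·v_2 = -1.0660.
u_2 = v_2 + 1.0660·q_1 = (-1.3182, -3.6818, -3.5455).
‖u_2‖ = 5.2786, so q_2 = (-0.2497, -0.6975, -0.6717).
r_{13} = q_1·v_3 = -1.0660; r_{23} = q_2·v_3 = -1.5414.
u_3 = v_3 + 1.0660·q_1 + 1.5414·q_2 = (-1.7031, -0.7569, 1.4192).

u_3 = (-1.7031, -0.7569, 1.4192)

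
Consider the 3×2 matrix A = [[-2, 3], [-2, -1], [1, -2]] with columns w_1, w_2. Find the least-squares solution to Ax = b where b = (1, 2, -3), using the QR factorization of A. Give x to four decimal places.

x = (-0.9333, 0.1000)

w_1 = (-2, -2, 1); ‖w_1‖ = 3.0000, so e_1 = (-0.6667, -0.6667, 0.3333).
e_1·w_2 = (-0.6667)·3 + (-0.6667)·(-1) + 0.3333·(-2) = -2.0000.
u_2 = w_2 + 2.0000·e_1 = (1.6667, -2.3333, -1.3333).
‖u_2‖ = 3.1623, so e_2 = (0.5270, -0.7379, -0.4216).
Qᵀb = (-3.0000, 0.3162).
Back-substitute: x_2 = 0.3162/3.1623 = 0.1000.
x_1 = (-3.0000 + 2.0000·0.1000)/3.0000 = -0.9333.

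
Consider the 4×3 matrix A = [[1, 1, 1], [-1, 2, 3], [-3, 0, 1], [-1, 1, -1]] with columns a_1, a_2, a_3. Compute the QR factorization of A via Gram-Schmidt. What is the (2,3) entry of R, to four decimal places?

r_{23} = 2.2404

a_1 = (1, -1, -3, -1); ‖a_1‖ = 3.4641, so e_1 = (0.2887, -0.2887, -0.8660, -0.2887).
e_1·a_2 = 0.2887·1 + (-0.2887)·2 + (-0.8660)·0 + (-0.2887)·1 = -0.5774.
u_2 = a_2 + 0.5774·e_1 = (1.1667, 1.8333, -0.5000, 0.8333).
‖u_2‖ = 2.3805, so e_2 = (0.4901, 0.7702, -0.2100, 0.3501).
r_{23} = e_2·a_3 = 2.2404.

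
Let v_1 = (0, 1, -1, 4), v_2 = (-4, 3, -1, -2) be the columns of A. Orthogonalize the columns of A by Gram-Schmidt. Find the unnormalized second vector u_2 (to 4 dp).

v_1 = (0, 1, -1, 4); ‖v_1‖ = 4.2426, so q_1 = (0.0000, 0.2357, -0.2357, 0.9428).
q_1·v_2 = 0.0000·(-4) + 0.2357·3 + (-0.2357)·(-1) + 0.9428·(-2) = -0.9428.
u_2 = v_2 + 0.9428·q_1 = (-4.0000, 3.2222, -1.2222, -1.1111).

u_2 = (-4.0000, 3.2222, -1.2222, -1.1111)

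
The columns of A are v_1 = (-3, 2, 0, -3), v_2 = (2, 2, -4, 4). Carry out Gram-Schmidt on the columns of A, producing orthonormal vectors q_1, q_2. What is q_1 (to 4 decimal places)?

v_1 = (-3, 2, 0, -3); ‖v_1‖ = 4.6904, so q_1 = (-0.6396, 0.4264, 0.0000, -0.6396).

q_1 = (-0.6396, 0.4264, 0.0000, -0.6396)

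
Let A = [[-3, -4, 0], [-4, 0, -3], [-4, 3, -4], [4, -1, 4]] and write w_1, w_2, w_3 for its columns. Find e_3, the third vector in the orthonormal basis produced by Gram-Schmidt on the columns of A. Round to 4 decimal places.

e_3 = (0.2716, -0.0716, 0.6093, 0.7415)

e_1 = w_1/‖w_1‖ = (-3, -4, -4, 4)/7.5498 = (-0.3974, -0.5298, -0.5298, 0.5298).
r_{12} = e_1·w_2 = -0.5298.
u_2 = w_2 + 0.5298·e_1 = (-4.2105, -0.2807, 2.7193, -0.7193).
‖u_2‖ = 5.0714, so e_2 = (-0.8302, -0.0553, 0.5362, -0.1418).
r_{13} = e_1·w_3 = 5.8279; r_{23} = e_2·w_3 = -2.5461.
u_3 = w_3 − 5.8279·e_1 + 2.5461·e_2 = (0.2019, -0.0532, 0.4529, 0.5512).
‖u_3‖ = 0.7433, so e_3 = (0.2716, -0.0716, 0.6093, 0.7415).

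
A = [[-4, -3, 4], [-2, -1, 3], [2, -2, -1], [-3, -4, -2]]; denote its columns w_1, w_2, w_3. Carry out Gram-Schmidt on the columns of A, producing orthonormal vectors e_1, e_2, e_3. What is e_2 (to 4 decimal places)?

e_2 = (-0.0851, 0.0851, -0.8513, -0.5108)

e_1 = w_1/‖w_1‖ = (-4, -2, 2, -3)/5.7446 = (-0.6963, -0.3482, 0.3482, -0.5222).
r_{12} = e_1·w_2 = 3.8297.
u_2 = w_2 − 3.8297·e_1 = (-0.3333, 0.3333, -3.3333, -2.0000).
‖u_2‖ = 3.9158, so e_2 = (-0.0851, 0.0851, -0.8513, -0.5108).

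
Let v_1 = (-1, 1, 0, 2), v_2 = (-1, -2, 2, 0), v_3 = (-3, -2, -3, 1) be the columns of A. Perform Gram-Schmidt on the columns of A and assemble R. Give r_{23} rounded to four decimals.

v_1 = (-1, 1, 0, 2); ‖v_1‖ = 2.4495, so e_1 = (-0.4082, 0.4082, 0.0000, 0.8165).
e_1·v_2 = (-0.4082)·(-1) + 0.4082·(-2) + 0.0000·2 + 0.8165·0 = -0.4082.
u_2 = v_2 + 0.4082·e_1 = (-1.1667, -1.8333, 2.0000, 0.3333).
‖u_2‖ = 2.9721, so e_2 = (-0.3925, -0.6168, 0.6729, 0.1122).
r_{23} = e_2·v_3 = 0.5047.

r_{23} = 0.5047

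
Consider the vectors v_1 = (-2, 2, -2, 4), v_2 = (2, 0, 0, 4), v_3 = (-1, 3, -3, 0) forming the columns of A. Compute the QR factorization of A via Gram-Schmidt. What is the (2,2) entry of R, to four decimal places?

q_1 = v_1/‖v_1‖ = (-2, 2, -2, 4)/5.2915 = (-0.3780, 0.3780, -0.3780, 0.7559).
r_{12} = q_1·v_2 = 2.2678.
u_2 = v_2 − 2.2678·q_1 = (2.8571, -0.8571, 0.8571, 2.2857).
r_{22} = ‖u_2‖ = 3.8545.

r_{22} = 3.8545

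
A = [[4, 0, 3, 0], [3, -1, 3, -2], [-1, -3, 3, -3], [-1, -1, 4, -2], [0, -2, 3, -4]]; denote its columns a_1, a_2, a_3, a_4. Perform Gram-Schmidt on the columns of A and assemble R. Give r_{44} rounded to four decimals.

r_{44} = 1.6286

a_1 = (4, 3, -1, -1, 0); ‖a_1‖ = 5.1962, so q_1 = (0.7698, 0.5774, -0.1925, -0.1925, 0.0000).
q_1·a_2 = 0.7698·0 + 0.5774·(-1) + (-0.1925)·(-3) + (-0.1925)·(-1) + 0.0000·(-2) = 0.1925.
u_2 = a_2 − 0.1925·q_1 = (-0.1481, -1.1111, -2.9630, -0.9630, -2.0000).
‖u_2‖ = 3.8682, so q_2 = (-0.0383, -0.2872, -0.7660, -0.2489, -0.5170).
q_1·a_3 = 0.7698·3 + 0.5774·3 + (-0.1925)·3 + (-0.1925)·4 + 0.0000·3 = 2.6943; q_2·a_3 = (-0.0383)·3 + (-0.2872)·3 + (-0.7660)·3 + (-0.2489)·4 + (-0.5170)·3 = -5.8214.
u_3 = a_3 − 2.6943·q_1 + 5.8214·q_2 = (0.7030, -0.2277, -0.9406, 3.0693, -0.0099).
‖u_3‖ = 3.2942, so q_3 = (0.2134, -0.0691, -0.2855, 0.9317, -0.0030).
q_1·a_4 = 0.7698·0 + 0.5774·(-2) + (-0.1925)·(-3) + (-0.1925)·(-2) + 0.0000·(-4) = -0.1925; q_2·a_4 = (-0.0383)·0 + (-0.2872)·(-2) + (-0.7660)·(-3) + (-0.2489)·(-2) + (-0.5170)·(-4) = 5.4385; q_3·a_4 = 0.2134·0 + (-0.0691)·(-2) + (-0.2855)·(-3) + 0.9317·(-2) + (-0.0030)·(-4) = -0.8566.
u_4 = a_4 + 0.1925·q_1 − 5.4385·q_2 + 0.8566·q_3 = (0.5392, -0.3859, 0.8841, 0.1150, -1.1907).
r_{44} = ‖u_4‖ = 1.6286.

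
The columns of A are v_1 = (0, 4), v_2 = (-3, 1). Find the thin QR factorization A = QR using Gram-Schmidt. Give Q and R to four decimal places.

Q = [[0.0000, -1.0000], [1.0000, 0.0000]], R = [[4.0000, 1.0000], [0.0000, 3.0000]]

e_1 = v_1/‖v_1‖ = (0, 4)/4.0000 = (0.0000, 1.0000).
r_{12} = e_1·v_2 = 1.0000.
u_2 = v_2 − 1.0000·e_1 = (-3.0000, 0.0000).
‖u_2‖ = 3.0000, so e_2 = (-1.0000, 0.0000).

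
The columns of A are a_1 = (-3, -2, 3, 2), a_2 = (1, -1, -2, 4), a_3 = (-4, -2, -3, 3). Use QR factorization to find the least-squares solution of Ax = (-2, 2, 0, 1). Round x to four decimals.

a_1 = (-3, -2, 3, 2); ‖a_1‖ = 5.0990, so e_1 = (-0.5883, -0.3922, 0.5883, 0.3922).
e_1·a_2 = (-0.5883)·1 + (-0.3922)·(-1) + 0.5883·(-2) + 0.3922·4 = 0.1961.
u_2 = a_2 − 0.1961·e_1 = (1.1154, -0.9231, -2.1154, 3.9231).
‖u_2‖ = 4.6863, so e_2 = (0.2380, -0.1970, -0.4514, 0.8371).
e_1·a_3 = (-0.5883)·(-4) + (-0.3922)·(-2) + 0.5883·(-3) + 0.3922·3 = 2.5495; e_2·a_3 = 0.2380·(-4) + (-0.1970)·(-2) + (-0.4514)·(-3) + 0.8371·3 = 3.3075.
u_3 = a_3 − 2.5495·e_1 − 3.3075·e_2 = (-3.2872, -0.3485, -3.0070, -0.7688).
‖u_3‖ = 4.5344, so e_3 = (-0.7250, -0.0769, -0.6632, -0.1696).
Qᵀb = (0.7845, -0.0328, 1.1266).
Back-substitute: x_3 = 1.1266/4.5344 = 0.2485.
x_2 = (-0.0328 − 3.3075·0.2485)/4.6863 = -0.1824.
x_1 = (0.7845 − 0.1961·(-0.1824) − 2.5495·0.2485)/5.0990 = 0.0366.

x = (0.0366, -0.1824, 0.2485)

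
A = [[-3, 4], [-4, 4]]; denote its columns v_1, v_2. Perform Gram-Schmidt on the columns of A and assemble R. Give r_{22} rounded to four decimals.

v_1 = (-3, -4); ‖v_1‖ = 5.0000, so q_1 = (-0.6000, -0.8000).
q_1·v_2 = (-0.6000)·4 + (-0.8000)·4 = -5.6000.
u_2 = v_2 + 5.6000·q_1 = (0.6400, -0.4800).
r_{22} = ‖u_2‖ = 0.8000.

r_{22} = 0.8000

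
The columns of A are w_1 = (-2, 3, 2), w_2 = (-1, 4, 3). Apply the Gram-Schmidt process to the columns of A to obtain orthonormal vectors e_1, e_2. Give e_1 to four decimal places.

e_1 = (-0.4851, 0.7276, 0.4851)

e_1 = w_1/‖w_1‖ = (-2, 3, 2)/4.1231 = (-0.4851, 0.7276, 0.4851).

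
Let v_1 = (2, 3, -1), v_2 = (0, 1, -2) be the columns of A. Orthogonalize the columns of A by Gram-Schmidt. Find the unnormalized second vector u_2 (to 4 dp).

e_1 = v_1/‖v_1‖ = (2, 3, -1)/3.7417 = (0.5345, 0.8018, -0.2673).
r_{12} = e_1·v_2 = 1.3363.
u_2 = v_2 − 1.3363·e_1 = (-0.7143, -0.0714, -1.6429).

u_2 = (-0.7143, -0.0714, -1.6429)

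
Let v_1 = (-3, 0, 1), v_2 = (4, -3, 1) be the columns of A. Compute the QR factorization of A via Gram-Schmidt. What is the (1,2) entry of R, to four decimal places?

r_{12} = -3.4785

q_1 = v_1/‖v_1‖ = (-3, 0, 1)/3.1623 = (-0.9487, 0.0000, 0.3162).
r_{12} = q_1·v_2 = -3.4785.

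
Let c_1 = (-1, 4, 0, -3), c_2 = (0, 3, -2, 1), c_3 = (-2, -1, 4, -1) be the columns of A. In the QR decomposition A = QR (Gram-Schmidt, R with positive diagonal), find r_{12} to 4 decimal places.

r_{12} = 1.7650

c_1 = (-1, 4, 0, -3); ‖c_1‖ = 5.0990, so q_1 = (-0.1961, 0.7845, 0.0000, -0.5883).
r_{12} = q_1·c_2 = 1.7650.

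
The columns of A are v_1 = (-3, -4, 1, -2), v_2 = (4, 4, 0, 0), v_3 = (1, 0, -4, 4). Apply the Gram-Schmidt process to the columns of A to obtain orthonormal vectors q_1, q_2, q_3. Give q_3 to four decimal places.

q_3 = (0.5315, -0.5315, -0.6566, -0.0625)

v_1 = (-3, -4, 1, -2); ‖v_1‖ = 5.4772, so q_1 = (-0.5477, -0.7303, 0.1826, -0.3651).
q_1·v_2 = (-0.5477)·4 + (-0.7303)·4 + 0.1826·0 + (-0.3651)·0 = -5.1121.
u_2 = v_2 + 5.1121·q_1 = (1.2000, 0.2667, 0.9333, -1.8667).
‖u_2‖ = 2.4221, so q_2 = (0.4954, 0.1101, 0.3853, -0.7707).
q_1·v_3 = (-0.5477)·1 + (-0.7303)·0 + 0.1826·(-4) + (-0.3651)·4 = -2.7386; q_2·v_3 = 0.4954·1 + 0.1101·0 + 0.3853·(-4) + (-0.7707)·4 = -4.1286.
u_3 = v_3 + 2.7386·q_1 + 4.1286·q_2 = (1.5455, -1.5455, -1.9091, -0.1818).
‖u_3‖ = 2.9077, so q_3 = (0.5315, -0.5315, -0.6566, -0.0625).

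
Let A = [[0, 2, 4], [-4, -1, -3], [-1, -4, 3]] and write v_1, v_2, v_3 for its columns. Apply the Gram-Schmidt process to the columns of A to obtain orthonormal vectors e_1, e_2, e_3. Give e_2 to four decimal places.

e_1 = v_1/‖v_1‖ = (0, -4, -1)/4.1231 = (0.0000, -0.9701, -0.2425).
r_{12} = e_1·v_2 = 1.9403.
u_2 = v_2 − 1.9403·e_1 = (2.0000, 0.8824, -3.5294).
‖u_2‖ = 4.1515, so e_2 = (0.4817, 0.2125, -0.8501).

e_2 = (0.4817, 0.2125, -0.8501)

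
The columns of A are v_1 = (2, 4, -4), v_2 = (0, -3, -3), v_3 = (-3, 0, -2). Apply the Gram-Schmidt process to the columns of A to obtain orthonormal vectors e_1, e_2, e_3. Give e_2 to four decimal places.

e_1 = v_1/‖v_1‖ = (2, 4, -4)/6.0000 = (0.3333, 0.6667, -0.6667).
r_{12} = e_1·v_2 = 0.0000.
u_2 = v_2 + 0.0000·e_1 = (0.0000, -3.0000, -3.0000).
‖u_2‖ = 4.2426, so e_2 = (0.0000, -0.7071, -0.7071).

e_2 = (0.0000, -0.7071, -0.7071)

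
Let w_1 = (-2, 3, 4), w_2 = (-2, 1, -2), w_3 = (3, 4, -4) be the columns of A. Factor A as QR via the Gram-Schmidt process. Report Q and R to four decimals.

Q = [[-0.3714, -0.6910, 0.6202], [0.5571, 0.3685, 0.7442], [0.7428, -0.6219, -0.2481]], R = [[5.3852, -0.1857, -1.8570], [0.0000, 2.9942, 1.8887], [0.0000, 0.0000, 5.8296]]

w_1 = (-2, 3, 4); ‖w_1‖ = 5.3852, so e_1 = (-0.3714, 0.5571, 0.7428).
e_1·w_2 = (-0.3714)·(-2) + 0.5571·1 + 0.7428·(-2) = -0.1857.
u_2 = w_2 + 0.1857·e_1 = (-2.0690, 1.1034, -1.8621).
‖u_2‖ = 2.9942, so e_2 = (-0.6910, 0.3685, -0.6219).
e_1·w_3 = (-0.3714)·3 + 0.5571·4 + 0.7428·(-4) = -1.8570; e_2·w_3 = (-0.6910)·3 + 0.3685·4 + (-0.6219)·(-4) = 1.8887.
u_3 = w_3 + 1.8570·e_1 − 1.8887·e_2 = (3.6154, 4.3385, -1.4462).
‖u_3‖ = 5.8296, so e_3 = (0.6202, 0.7442, -0.2481).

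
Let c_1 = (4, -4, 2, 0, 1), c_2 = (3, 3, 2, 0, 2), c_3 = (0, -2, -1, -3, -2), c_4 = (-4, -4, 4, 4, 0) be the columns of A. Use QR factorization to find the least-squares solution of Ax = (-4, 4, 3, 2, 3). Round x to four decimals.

q_1 = c_1/‖c_1‖ = (4, -4, 2, 0, 1)/6.0828 = (0.6576, -0.6576, 0.3288, 0.0000, 0.1644).
r_{12} = q_1·c_2 = 0.9864.
u_2 = c_2 − 0.9864·q_1 = (2.3514, 3.6486, 1.6757, 0.0000, 1.8378).
‖u_2‖ = 5.0027, so q_2 = (0.4700, 0.7293, 0.3350, 0.0000, 0.3674).
r_{13} = q_1·c_3 = 0.6576; r_{23} = q_2·c_3 = -2.5284.
u_3 = c_3 − 0.6576·q_1 + 2.5284·q_2 = (0.7559, 0.2765, -0.3693, -3.0000, -1.1793).
‖u_3‖ = 3.3429, so q_3 = (0.2261, 0.0827, -0.1105, -0.8974, -0.3528).
r_{14} = q_1·c_4 = 1.3152; r_{24} = q_2·c_4 = -3.4576; r_{34} = q_3·c_4 = -5.2670.
u_4 = c_4 − 1.3152·q_1 + 3.4576·q_2 + 5.2670·q_3 = (-2.0487, -0.1778, 4.1438, -0.7267, -0.8040).
‖u_4‖ = 4.7513, so q_4 = (-0.4312, -0.0374, 0.8721, -0.1530, -0.1692).
Qᵀb = (-3.7812, 3.1442, -3.7583, 3.3779).
Back-substitute: x_4 = 3.3779/4.7513 = 0.7110.
x_3 = (-3.7583 + 5.2670·0.7110)/3.3429 = -0.0041.
x_2 = (3.1442 + 2.5284·(-0.0041) + 3.4576·0.7110)/5.0027 = 1.1178.
x_1 = (-3.7812 − 0.9864·1.1178 − 0.6576·(-0.0041) − 1.3152·0.7110)/6.0828 = -0.9562.

x = (-0.9562, 1.1178, -0.0041, 0.7110)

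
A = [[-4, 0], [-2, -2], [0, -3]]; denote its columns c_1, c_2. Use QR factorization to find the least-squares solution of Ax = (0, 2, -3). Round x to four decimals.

x = (-0.2951, 0.4754)

c_1 = (-4, -2, 0); ‖c_1‖ = 4.4721, so e_1 = (-0.8944, -0.4472, 0.0000).
e_1·c_2 = (-0.8944)·0 + (-0.4472)·(-2) + 0.0000·(-3) = 0.8944.
u_2 = c_2 − 0.8944·e_1 = (0.8000, -1.6000, -3.0000).
‖u_2‖ = 3.4928, so e_2 = (0.2290, -0.4581, -0.8589).
Qᵀb = (-0.8944, 1.6605).
Back-substitute: x_2 = 1.6605/3.4928 = 0.4754.
x_1 = (-0.8944 − 0.8944·0.4754)/4.4721 = -0.2951.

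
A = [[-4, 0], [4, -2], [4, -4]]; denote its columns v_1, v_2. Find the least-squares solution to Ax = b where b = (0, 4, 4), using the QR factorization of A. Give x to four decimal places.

q_1 = v_1/‖v_1‖ = (-4, 4, 4)/6.9282 = (-0.5774, 0.5774, 0.5774).
r_{12} = q_1·v_2 = -3.4641.
u_2 = v_2 + 3.4641·q_1 = (-2.0000, 0.0000, -2.0000).
‖u_2‖ = 2.8284, so q_2 = (-0.7071, 0.0000, -0.7071).
Qᵀb = (4.6188, -2.8284).
Back-substitute: x_2 = -2.8284/2.8284 = -1.0000.
x_1 = (4.6188 + 3.4641·(-1.0000))/6.9282 = 0.1667.

x = (0.1667, -1.0000)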